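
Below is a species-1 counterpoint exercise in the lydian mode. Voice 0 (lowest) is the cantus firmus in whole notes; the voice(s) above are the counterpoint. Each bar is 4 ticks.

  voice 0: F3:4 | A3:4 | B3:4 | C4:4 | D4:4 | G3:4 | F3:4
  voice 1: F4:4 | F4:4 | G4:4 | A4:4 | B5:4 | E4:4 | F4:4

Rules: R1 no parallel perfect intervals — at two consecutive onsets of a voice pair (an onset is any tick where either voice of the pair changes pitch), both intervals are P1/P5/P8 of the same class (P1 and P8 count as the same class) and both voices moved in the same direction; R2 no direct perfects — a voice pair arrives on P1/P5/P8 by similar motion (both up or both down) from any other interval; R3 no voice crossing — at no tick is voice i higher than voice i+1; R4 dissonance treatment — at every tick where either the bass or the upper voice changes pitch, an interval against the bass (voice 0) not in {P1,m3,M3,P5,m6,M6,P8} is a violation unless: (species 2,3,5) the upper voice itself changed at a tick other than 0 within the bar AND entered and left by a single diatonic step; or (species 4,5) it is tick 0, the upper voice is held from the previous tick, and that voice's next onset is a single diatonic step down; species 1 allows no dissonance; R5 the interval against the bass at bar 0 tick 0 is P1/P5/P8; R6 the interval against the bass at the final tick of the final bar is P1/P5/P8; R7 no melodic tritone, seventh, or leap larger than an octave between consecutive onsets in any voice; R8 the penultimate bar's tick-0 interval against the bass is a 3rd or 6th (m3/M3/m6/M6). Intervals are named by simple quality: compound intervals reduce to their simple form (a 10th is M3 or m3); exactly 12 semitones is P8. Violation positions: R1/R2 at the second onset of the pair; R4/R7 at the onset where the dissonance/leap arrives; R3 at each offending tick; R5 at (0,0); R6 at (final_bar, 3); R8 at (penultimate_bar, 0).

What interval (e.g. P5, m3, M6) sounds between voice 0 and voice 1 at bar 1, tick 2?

voice 0=A3 voice 1=F4 -> m6

m6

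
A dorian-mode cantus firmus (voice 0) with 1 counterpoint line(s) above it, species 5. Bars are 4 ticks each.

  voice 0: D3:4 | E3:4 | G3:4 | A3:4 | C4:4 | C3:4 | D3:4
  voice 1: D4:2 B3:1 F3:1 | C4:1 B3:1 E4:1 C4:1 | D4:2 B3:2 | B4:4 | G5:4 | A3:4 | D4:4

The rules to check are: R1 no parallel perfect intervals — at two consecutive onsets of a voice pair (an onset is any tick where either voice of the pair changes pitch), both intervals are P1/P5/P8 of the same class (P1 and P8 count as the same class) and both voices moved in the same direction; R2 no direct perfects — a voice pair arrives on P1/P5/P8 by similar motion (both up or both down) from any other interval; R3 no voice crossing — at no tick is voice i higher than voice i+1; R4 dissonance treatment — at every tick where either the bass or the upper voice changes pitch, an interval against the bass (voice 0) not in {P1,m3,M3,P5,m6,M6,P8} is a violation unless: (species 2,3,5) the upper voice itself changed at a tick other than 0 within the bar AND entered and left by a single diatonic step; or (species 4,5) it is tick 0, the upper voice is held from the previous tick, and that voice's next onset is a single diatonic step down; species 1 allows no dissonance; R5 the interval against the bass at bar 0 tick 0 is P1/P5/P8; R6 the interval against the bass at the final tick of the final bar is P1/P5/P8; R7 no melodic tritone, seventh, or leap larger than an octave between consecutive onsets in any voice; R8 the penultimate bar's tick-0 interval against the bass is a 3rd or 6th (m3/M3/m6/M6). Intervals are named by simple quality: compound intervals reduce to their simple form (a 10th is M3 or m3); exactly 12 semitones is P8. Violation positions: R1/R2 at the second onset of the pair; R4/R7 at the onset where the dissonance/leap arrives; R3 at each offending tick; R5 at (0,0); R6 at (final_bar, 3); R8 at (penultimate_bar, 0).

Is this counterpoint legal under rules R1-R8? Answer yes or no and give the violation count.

No (6 violations)

bar 0: v0=D3 v1=D4 (P8)
bar 1: v0=E3 v1=C4 (m6)
bar 2: v0=G3 v1=D4 (P5)
bar 3: v0=A3 v1=B4 (M2)
bar 4: v0=C4 v1=G5 (P5)
bar 5: v0=C3 v1=A3 (M6)
bar 6: v0=D3 v1=D4 (P8)
  R7 @ bar0.3: B3->F3 leap 6st
  R2 @ bar2.0: E3/C4 m6 -> G3/D4 P5 similar
  R4 @ bar3.0: A3/B4 M2 untreated
  R2 @ bar4.0: A3/B4 M2 -> C4/G5 P5 similar
  R7 @ bar5.0: G5->A3 leap 22st
  R2 @ bar6.0: C3/A3 M6 -> D3/D4 P8 similar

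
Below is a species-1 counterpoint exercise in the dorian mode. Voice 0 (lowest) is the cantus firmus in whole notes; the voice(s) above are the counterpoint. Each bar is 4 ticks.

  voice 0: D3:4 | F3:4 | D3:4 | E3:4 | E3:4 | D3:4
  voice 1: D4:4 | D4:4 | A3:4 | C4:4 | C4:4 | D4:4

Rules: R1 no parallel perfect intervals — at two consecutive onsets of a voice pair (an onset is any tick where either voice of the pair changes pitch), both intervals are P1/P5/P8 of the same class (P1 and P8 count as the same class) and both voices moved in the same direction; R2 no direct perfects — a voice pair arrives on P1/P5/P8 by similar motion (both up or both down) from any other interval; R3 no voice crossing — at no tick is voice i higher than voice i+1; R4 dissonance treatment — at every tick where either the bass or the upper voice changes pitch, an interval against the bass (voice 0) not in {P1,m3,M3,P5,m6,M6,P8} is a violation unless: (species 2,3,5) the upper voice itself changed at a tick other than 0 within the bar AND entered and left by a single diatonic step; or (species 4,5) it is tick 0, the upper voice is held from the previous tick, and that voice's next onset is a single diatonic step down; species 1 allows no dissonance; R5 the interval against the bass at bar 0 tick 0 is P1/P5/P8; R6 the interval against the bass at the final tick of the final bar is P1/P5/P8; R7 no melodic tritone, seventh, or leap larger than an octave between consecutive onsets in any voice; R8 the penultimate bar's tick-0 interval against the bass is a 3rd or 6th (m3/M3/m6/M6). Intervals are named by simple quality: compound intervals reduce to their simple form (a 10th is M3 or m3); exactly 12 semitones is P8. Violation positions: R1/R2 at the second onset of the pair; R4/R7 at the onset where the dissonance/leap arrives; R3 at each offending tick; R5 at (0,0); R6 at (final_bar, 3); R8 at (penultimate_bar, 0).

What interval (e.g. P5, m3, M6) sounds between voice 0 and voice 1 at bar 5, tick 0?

P8

voice 0=D3 voice 1=D4 -> P8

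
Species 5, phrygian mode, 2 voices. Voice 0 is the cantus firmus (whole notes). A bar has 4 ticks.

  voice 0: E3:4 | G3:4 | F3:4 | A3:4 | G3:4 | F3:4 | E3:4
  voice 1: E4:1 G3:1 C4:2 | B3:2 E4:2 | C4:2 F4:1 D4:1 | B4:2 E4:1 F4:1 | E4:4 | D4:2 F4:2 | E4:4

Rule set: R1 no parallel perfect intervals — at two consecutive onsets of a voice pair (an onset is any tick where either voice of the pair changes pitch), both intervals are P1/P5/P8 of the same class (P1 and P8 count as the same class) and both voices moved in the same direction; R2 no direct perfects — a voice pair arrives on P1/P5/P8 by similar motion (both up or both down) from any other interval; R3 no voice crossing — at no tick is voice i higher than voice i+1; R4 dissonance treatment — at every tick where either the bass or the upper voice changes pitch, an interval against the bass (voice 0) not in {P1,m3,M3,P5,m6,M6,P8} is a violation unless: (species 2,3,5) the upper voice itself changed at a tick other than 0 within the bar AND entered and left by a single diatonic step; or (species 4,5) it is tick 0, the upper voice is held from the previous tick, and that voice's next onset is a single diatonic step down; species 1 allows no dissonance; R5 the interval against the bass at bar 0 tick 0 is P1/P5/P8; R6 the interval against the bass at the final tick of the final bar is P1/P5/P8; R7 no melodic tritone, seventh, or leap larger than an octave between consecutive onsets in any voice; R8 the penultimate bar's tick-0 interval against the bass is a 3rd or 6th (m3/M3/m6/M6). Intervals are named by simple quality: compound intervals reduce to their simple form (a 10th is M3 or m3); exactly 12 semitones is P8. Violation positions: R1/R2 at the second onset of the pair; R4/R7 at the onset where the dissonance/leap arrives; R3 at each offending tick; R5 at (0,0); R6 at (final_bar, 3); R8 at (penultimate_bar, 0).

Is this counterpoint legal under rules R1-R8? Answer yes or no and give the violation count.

No (3 violations)

bar 0: v0=E3 v1=E4 (P8)
bar 1: v0=G3 v1=B3 (M3)
bar 2: v0=F3 v1=C4 (P5)
bar 3: v0=A3 v1=B4 (M2)
bar 4: v0=G3 v1=E4 (M6)
bar 5: v0=F3 v1=D4 (M6)
bar 6: v0=E3 v1=E4 (P8)
  R2 @ bar2.0: G3/E4 M6 -> F3/C4 P5 similar
  R4 @ bar3.0: A3/B4 M2 untreated
  R1 @ bar6.0: F3/F4 P8 -> E3/E4 P8 similar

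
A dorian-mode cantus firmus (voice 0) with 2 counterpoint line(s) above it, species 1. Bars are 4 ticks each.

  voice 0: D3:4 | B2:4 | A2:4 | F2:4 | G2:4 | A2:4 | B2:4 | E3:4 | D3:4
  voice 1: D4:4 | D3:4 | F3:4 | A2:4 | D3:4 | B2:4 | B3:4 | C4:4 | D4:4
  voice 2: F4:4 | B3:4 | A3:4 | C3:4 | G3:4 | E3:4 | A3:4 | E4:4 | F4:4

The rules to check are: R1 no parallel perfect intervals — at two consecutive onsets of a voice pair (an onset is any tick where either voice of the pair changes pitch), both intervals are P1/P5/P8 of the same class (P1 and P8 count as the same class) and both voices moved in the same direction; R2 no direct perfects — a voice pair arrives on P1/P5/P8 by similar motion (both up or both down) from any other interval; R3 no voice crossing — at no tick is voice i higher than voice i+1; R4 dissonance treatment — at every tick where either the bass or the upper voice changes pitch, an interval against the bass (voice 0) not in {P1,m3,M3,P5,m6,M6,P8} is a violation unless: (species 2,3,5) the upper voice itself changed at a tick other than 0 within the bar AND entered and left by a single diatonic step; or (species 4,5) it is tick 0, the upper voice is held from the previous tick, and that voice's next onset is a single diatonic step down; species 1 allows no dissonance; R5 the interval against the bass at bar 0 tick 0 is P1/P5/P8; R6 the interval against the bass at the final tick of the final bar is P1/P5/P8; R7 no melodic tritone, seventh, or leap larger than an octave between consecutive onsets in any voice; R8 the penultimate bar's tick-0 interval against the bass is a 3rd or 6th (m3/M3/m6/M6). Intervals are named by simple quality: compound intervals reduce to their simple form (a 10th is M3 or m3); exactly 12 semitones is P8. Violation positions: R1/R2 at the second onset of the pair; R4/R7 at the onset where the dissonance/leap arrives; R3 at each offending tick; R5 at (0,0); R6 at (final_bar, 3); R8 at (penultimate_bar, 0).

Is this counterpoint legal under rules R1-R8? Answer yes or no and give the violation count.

No (17 violations)

bar 0: v0=D3 v1=D4 v2=F4 (m3)
bar 1: v0=B2 v1=D3 v2=B3 (P8)
bar 2: v0=A2 v1=F3 v2=A3 (P8)
bar 3: v0=F2 v1=A2 v2=C3 (P5)
bar 4: v0=G2 v1=D3 v2=G3 (P8)
bar 5: v0=A2 v1=B2 v2=E3 (P5)
bar 6: v0=B2 v1=B3 v2=A3 (m7)
bar 7: v0=E3 v1=C4 v2=E4 (P8)
bar 8: v0=D3 v1=D4 v2=F4 (m3)
  R5 @ bar0.0: opens on m3
  R2 @ bar1.0: D3/F4 m3 -> B2/B3 P8 similar
  R7 @ bar1.0: F4->B3 leap 6st
  R1 @ bar2.0: B2/B3 P8 -> A2/A3 P8 similar
  R2 @ bar3.0: A2/A3 P8 -> F2/C3 P5 similar
  R2 @ bar4.0: F2/A2 M3 -> G2/D3 P5 similar
  R2 @ bar4.0: F2/C3 P5 -> G2/G3 P8 similar
  R4 @ bar5.0: A2/B2 M2 untreated
  R2 @ bar6.0: A2/B2 M2 -> B2/B3 P8 similar
  R3 @ bar6.0: B3 above A3
  R4 @ bar6.0: B2/A3 m7 untreated
  R3 @ bar6.1: B3 above A3
  R3 @ bar6.2: B3 above A3
  R3 @ bar6.3: B3 above A3
  R2 @ bar7.0: B2/A3 m7 -> E3/E4 P8 similar
  R8 @ bar7.0: penult P8 not 3rd/6th
  R6 @ bar8.3: closes on m3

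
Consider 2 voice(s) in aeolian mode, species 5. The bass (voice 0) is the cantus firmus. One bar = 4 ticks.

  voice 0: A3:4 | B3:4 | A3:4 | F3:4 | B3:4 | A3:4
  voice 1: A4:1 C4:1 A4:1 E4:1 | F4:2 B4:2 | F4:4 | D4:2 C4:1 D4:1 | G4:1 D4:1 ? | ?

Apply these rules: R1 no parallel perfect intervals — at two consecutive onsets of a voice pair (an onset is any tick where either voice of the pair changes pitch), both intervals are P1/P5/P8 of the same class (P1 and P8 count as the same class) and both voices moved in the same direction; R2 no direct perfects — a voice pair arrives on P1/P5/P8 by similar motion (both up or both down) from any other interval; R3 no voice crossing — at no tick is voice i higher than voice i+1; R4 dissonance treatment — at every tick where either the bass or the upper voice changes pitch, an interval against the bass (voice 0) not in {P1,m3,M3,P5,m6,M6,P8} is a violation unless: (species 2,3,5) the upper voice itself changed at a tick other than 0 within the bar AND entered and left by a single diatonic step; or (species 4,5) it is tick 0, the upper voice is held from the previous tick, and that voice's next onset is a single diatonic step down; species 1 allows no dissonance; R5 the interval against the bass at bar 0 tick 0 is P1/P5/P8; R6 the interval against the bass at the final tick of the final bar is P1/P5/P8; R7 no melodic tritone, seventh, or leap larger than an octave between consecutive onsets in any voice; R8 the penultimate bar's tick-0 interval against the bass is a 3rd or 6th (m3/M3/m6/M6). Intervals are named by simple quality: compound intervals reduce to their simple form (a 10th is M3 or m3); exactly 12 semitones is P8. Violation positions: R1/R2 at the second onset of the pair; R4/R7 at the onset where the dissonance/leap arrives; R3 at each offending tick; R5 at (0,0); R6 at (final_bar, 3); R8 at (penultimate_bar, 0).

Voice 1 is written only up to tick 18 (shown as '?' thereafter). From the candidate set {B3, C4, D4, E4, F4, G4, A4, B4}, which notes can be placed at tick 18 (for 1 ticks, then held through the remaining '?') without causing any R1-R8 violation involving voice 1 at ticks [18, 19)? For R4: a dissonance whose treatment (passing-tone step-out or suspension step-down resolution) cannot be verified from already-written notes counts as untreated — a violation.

{B3, B4, D4, G4}

B3: legal
C4: violates R4
D4: legal
E4: violates R4
F4: violates R4
G4: legal
A4: violates R4
B4: legal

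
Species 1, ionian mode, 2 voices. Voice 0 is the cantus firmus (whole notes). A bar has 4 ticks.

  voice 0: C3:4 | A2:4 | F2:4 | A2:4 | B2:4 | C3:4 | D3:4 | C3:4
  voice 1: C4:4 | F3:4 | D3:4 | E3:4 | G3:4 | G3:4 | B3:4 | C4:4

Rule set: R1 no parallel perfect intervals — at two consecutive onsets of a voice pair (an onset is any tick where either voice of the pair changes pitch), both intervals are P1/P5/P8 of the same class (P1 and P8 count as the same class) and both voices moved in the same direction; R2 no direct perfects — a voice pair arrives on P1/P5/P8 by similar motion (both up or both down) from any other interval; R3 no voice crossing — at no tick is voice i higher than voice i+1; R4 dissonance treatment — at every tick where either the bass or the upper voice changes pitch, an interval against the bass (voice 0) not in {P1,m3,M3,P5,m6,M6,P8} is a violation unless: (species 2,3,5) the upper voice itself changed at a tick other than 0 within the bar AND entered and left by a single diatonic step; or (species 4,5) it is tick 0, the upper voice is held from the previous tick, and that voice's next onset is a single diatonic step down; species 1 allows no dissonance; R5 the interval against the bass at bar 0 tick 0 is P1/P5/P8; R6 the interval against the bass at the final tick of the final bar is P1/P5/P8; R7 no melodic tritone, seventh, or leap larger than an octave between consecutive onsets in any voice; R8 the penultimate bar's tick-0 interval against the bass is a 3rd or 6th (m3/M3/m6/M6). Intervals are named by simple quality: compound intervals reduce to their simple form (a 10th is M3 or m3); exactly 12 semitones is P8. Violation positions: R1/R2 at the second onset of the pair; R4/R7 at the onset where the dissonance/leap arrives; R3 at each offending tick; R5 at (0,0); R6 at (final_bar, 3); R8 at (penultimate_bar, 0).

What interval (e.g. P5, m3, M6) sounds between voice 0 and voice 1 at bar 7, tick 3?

P8

voice 0=C3 voice 1=C4 -> P8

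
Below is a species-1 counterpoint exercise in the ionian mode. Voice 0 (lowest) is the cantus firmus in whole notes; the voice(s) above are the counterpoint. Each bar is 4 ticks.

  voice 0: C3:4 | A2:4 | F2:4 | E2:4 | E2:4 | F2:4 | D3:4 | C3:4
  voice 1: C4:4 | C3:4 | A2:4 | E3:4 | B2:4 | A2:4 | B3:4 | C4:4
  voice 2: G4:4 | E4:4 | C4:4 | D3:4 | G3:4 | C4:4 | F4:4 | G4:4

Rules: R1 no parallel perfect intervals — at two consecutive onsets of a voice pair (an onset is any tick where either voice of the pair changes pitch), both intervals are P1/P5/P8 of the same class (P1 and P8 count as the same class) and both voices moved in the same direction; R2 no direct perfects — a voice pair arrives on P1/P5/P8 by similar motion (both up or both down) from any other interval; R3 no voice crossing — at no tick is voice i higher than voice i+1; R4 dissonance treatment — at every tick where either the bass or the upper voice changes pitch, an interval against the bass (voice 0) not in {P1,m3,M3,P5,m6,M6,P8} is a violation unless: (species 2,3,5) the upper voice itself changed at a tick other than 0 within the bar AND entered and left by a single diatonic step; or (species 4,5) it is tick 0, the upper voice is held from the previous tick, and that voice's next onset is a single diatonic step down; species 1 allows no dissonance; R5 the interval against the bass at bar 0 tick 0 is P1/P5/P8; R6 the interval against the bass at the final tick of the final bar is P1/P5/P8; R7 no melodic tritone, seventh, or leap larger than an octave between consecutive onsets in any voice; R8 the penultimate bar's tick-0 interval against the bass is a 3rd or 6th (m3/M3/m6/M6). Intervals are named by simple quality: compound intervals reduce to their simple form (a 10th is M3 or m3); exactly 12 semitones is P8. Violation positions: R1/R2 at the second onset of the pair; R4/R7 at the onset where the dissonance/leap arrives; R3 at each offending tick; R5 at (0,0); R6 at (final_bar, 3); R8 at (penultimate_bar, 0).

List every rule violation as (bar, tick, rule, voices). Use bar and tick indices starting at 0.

bar 0: v0=C3 v1=C4 v2=G4 downbeat P5
bar 1: v0=A2 v1=C3 v2=E4 downbeat P5
bar 2: v0=F2 v1=A2 v2=C4 downbeat P5
bar 3: v0=E2 v1=E3 v2=D3 downbeat m7
bar 4: v0=E2 v1=B2 v2=G3 downbeat m3
bar 5: v0=F2 v1=A2 v2=C4 downbeat P5
bar 6: v0=D3 v1=B3 v2=F4 downbeat m3
bar 7: v0=C3 v1=C4 v2=G4 downbeat P5
  -> R1 @ bar 1 tick 0 v(0, 2): C3/G4 P5 -> A2/E4 P5 similar
  -> R1 @ bar 2 tick 0 v(0, 2): A2/E4 P5 -> F2/C4 P5 similar
  -> R3 @ bar 3 tick 0 v(1, 2): E3 above D3
  -> R4 @ bar 3 tick 0 v(0, 2): E2/D3 m7 untreated
  -> R7 @ bar 3 tick 0 v(2,): C4->D3 leap 10st
  -> R3 @ bar 3 tick 1 v(1, 2): E3 above D3
  -> R3 @ bar 3 tick 2 v(1, 2): E3 above D3
  -> R3 @ bar 3 tick 3 v(1, 2): E3 above D3
  -> R2 @ bar 5 tick 0 v(0, 2): E2/G3 m3 -> F2/C4 P5 similar
  -> R7 @ bar 6 tick 0 v(1,): A2->B3 leap 14st
  -> R2 @ bar 7 tick 0 v(1, 2): B3/F4 TT -> C4/G4 P5 similar

(1, 0, R1, (0, 2))
(2, 0, R1, (0, 2))
(3, 0, R3, (1, 2))
(3, 0, R4, (0, 2))
(3, 0, R7, (2,))
(3, 1, R3, (1, 2))
(3, 2, R3, (1, 2))
(3, 3, R3, (1, 2))
(5, 0, R2, (0, 2))
(6, 0, R7, (1,))
(7, 0, R2, (1, 2))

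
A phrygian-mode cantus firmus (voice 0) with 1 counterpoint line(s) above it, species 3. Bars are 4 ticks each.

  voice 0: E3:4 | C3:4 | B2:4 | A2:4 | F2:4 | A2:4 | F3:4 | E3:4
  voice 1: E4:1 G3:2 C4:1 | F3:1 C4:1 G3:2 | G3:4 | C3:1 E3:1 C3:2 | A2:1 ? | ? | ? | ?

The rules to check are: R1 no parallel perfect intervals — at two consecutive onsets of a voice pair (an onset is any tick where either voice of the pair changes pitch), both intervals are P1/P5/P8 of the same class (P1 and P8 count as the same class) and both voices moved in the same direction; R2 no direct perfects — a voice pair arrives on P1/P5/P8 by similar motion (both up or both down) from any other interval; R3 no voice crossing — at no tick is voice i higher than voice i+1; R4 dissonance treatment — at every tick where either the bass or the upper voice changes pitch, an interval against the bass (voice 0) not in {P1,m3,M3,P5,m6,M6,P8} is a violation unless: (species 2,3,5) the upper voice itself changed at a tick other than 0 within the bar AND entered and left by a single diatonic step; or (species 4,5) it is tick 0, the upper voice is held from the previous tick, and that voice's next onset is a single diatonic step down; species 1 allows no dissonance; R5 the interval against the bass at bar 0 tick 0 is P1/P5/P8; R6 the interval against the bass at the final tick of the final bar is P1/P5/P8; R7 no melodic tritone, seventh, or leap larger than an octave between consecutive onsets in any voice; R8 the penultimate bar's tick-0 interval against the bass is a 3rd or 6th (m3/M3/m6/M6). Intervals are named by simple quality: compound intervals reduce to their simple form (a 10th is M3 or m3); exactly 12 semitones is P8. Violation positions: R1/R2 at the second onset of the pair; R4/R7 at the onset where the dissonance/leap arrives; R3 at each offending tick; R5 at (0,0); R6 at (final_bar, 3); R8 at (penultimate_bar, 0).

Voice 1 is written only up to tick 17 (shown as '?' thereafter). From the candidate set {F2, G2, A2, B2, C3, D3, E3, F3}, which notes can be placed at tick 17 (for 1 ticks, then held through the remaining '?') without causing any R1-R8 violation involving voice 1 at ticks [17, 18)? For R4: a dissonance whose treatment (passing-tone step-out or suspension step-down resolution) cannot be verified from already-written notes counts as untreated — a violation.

F2: legal
G2: violates R4
A2: legal
B2: violates R4
C3: legal
D3: legal
E3: violates R4
F3: legal

{A2, C3, D3, F2, F3}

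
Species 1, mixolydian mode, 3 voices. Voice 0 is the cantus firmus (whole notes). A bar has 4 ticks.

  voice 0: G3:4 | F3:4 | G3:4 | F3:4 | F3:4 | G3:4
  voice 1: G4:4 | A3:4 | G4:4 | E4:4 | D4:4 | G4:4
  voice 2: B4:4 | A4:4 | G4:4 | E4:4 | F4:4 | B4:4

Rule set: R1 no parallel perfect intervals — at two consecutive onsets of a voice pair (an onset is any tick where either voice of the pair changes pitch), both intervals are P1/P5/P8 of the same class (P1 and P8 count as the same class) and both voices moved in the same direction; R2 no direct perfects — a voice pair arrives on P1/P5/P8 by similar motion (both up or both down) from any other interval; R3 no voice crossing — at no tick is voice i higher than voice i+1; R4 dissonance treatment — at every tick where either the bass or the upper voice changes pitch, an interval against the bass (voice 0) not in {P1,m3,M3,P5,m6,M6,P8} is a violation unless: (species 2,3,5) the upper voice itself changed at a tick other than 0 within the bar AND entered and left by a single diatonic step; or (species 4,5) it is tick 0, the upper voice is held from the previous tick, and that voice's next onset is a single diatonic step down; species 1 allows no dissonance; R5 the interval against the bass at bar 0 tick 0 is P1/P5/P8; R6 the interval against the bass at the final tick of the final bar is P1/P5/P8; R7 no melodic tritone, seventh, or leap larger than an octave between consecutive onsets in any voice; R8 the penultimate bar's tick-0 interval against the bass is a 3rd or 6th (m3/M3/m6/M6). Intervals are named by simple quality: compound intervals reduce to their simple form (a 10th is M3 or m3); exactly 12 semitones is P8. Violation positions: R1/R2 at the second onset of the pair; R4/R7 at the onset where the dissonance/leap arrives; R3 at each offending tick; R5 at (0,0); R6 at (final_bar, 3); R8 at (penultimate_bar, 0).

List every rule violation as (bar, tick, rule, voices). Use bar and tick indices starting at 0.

bar 0: v0=G3 v1=G4 v2=B4 downbeat M3
bar 1: v0=F3 v1=A3 v2=A4 downbeat M3
bar 2: v0=G3 v1=G4 v2=G4 downbeat P8
bar 3: v0=F3 v1=E4 v2=E4 downbeat M7
bar 4: v0=F3 v1=D4 v2=F4 downbeat P8
bar 5: v0=G3 v1=G4 v2=B4 downbeat M3
  -> R5 @ bar 0 tick 0 v(0, 2): opens on M3
  -> R2 @ bar 1 tick 0 v(1, 2): G4/B4 M3 -> A3/A4 P8 similar
  -> R7 @ bar 1 tick 0 v(1,): G4->A3 leap 10st
  -> R2 @ bar 2 tick 0 v(0, 1): F3/A3 M3 -> G3/G4 P8 similar
  -> R7 @ bar 2 tick 0 v(1,): A3->G4 leap 10st
  -> R1 @ bar 3 tick 0 v(1, 2): G4/G4 P1 -> E4/E4 P1 similar
  -> R4 @ bar 3 tick 0 v(0, 1): F3/E4 M7 untreated
  -> R4 @ bar 3 tick 0 v(0, 2): F3/E4 M7 untreated
  -> R8 @ bar 4 tick 0 v(0, 2): penult P8 not 3rd/6th
  -> R2 @ bar 5 tick 0 v(0, 1): F3/D4 M6 -> G3/G4 P8 similar
  -> R7 @ bar 5 tick 0 v(2,): F4->B4 leap 6st
  -> R6 @ bar 5 tick 3 v(0, 2): closes on M3

(0, 0, R5, (0, 2))
(1, 0, R2, (1, 2))
(1, 0, R7, (1,))
(2, 0, R2, (0, 1))
(2, 0, R7, (1,))
(3, 0, R1, (1, 2))
(3, 0, R4, (0, 1))
(3, 0, R4, (0, 2))
(4, 0, R8, (0, 2))
(5, 0, R2, (0, 1))
(5, 0, R7, (2,))
(5, 3, R6, (0, 2))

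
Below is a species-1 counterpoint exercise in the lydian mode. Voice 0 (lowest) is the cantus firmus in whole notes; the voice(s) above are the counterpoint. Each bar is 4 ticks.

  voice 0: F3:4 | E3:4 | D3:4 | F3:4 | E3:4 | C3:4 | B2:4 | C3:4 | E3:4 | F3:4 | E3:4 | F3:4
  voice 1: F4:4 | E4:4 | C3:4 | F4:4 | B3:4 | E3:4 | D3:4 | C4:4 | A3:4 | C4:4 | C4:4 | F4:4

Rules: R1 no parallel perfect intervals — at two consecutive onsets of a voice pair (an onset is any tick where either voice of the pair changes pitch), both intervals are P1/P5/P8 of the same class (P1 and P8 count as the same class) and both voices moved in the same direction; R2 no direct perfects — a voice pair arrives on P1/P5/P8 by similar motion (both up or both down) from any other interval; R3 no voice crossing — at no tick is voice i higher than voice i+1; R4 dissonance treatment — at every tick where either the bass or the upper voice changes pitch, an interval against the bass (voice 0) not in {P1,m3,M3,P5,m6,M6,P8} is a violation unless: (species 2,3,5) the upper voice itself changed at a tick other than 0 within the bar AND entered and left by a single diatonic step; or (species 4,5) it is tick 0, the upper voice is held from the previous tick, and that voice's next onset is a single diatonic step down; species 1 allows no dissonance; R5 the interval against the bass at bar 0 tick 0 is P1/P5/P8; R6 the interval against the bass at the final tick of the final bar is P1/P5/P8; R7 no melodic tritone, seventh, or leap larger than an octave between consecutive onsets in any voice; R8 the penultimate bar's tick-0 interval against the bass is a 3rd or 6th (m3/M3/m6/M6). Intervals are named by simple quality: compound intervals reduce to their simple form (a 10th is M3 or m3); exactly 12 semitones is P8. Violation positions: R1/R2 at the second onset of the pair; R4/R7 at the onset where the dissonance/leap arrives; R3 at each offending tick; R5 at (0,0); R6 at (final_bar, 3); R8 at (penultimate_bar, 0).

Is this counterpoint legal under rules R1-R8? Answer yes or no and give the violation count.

No (16 violations)

bar 0: v0=F3 v1=F4 (P8)
bar 1: v0=E3 v1=E4 (P8)
bar 2: v0=D3 v1=C3 (M2)
bar 3: v0=F3 v1=F4 (P8)
bar 4: v0=E3 v1=B3 (P5)
bar 5: v0=C3 v1=E3 (M3)
bar 6: v0=B2 v1=D3 (m3)
bar 7: v0=C3 v1=C4 (P8)
bar 8: v0=E3 v1=A3 (P4)
bar 9: v0=F3 v1=C4 (P5)
bar 10: v0=E3 v1=C4 (m6)
bar 11: v0=F3 v1=F4 (P8)
  R1 @ bar1.0: F3/F4 P8 -> E3/E4 P8 similar
  R3 @ bar2.0: D3 above C3
  R4 @ bar2.0: D3/C3 M2 untreated
  R7 @ bar2.0: E4->C3 leap 16st
  R3 @ bar2.1: D3 above C3
  R3 @ bar2.2: D3 above C3
  R3 @ bar2.3: D3 above C3
  R2 @ bar3.0: D3/C3 M2 -> F3/F4 P8 similar
  R7 @ bar3.0: C3->F4 leap 17st
  R2 @ bar4.0: F3/F4 P8 -> E3/B3 P5 similar
  R7 @ bar4.0: F4->B3 leap 6st
  R2 @ bar7.0: B2/D3 m3 -> C3/C4 P8 similar
  R7 @ bar7.0: D3->C4 leap 10st
  R4 @ bar8.0: E3/A3 P4 untreated
  R2 @ bar9.0: E3/A3 P4 -> F3/C4 P5 similar
  R2 @ bar11.0: E3/C4 m6 -> F3/F4 P8 similar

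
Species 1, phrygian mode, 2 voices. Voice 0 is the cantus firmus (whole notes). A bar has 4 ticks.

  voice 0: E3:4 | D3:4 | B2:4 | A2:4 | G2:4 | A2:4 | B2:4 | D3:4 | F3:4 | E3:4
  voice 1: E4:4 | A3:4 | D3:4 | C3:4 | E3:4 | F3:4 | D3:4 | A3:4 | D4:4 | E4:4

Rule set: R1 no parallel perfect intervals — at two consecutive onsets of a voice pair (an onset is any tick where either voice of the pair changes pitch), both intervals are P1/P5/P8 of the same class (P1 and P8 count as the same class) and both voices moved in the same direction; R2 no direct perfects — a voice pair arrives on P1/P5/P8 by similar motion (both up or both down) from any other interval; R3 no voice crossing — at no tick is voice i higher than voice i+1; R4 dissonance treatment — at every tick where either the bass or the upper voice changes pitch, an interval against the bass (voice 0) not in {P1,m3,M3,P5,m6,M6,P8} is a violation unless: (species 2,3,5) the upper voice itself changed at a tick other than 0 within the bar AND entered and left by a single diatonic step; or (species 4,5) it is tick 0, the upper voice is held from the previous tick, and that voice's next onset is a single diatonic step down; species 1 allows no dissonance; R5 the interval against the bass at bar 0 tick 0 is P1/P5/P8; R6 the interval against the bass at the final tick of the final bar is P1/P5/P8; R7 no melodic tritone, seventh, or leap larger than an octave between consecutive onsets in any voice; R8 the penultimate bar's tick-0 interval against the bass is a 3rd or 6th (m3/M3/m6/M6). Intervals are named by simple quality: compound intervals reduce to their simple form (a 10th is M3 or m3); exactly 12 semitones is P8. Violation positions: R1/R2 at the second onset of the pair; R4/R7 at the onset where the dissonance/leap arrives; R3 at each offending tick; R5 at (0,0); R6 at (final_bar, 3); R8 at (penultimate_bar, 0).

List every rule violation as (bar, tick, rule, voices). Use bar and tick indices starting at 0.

(1, 0, R2, (0, 1))
(7, 0, R2, (0, 1))

bar 0: v0=E3 v1=E4 downbeat P8
bar 1: v0=D3 v1=A3 downbeat P5
bar 2: v0=B2 v1=D3 downbeat m3
bar 3: v0=A2 v1=C3 downbeat m3
bar 4: v0=G2 v1=E3 downbeat M6
bar 5: v0=A2 v1=F3 downbeat m6
bar 6: v0=B2 v1=D3 downbeat m3
bar 7: v0=D3 v1=A3 downbeat P5
bar 8: v0=F3 v1=D4 downbeat M6
bar 9: v0=E3 v1=E4 downbeat P8
  -> R2 @ bar 1 tick 0 v(0, 1): E3/E4 P8 -> D3/A3 P5 similar
  -> R2 @ bar 7 tick 0 v(0, 1): B2/D3 m3 -> D3/A3 P5 similar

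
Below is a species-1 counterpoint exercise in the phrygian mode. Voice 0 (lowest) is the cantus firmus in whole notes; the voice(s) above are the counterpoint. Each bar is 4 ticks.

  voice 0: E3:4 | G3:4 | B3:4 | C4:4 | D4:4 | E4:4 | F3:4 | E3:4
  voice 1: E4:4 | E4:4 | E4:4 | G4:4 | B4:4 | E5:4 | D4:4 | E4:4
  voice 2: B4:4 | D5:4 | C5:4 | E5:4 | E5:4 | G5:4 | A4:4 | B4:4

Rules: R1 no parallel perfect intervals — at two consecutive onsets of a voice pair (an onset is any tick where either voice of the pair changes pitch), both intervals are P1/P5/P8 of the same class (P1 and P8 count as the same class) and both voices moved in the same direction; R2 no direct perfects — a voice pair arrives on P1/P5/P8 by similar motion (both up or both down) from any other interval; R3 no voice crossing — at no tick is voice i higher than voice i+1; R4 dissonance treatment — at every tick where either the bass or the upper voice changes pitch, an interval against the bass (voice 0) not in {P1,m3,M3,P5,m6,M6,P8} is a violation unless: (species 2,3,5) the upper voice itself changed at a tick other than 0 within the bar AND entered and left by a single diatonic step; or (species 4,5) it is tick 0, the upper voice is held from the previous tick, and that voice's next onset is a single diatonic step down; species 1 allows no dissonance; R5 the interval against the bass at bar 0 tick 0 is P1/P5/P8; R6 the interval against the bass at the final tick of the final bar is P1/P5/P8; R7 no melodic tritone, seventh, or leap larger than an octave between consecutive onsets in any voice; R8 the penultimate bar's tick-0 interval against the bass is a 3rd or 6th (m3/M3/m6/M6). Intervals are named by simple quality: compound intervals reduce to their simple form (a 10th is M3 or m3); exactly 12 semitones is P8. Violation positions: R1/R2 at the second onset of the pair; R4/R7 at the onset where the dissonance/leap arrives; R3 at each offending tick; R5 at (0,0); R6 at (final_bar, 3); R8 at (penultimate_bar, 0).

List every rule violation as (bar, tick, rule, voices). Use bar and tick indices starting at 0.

bar 0: v0=E3 v1=E4 v2=B4 downbeat P5
bar 1: v0=G3 v1=E4 v2=D5 downbeat P5
bar 2: v0=B3 v1=E4 v2=C5 downbeat m2
bar 3: v0=C4 v1=G4 v2=E5 downbeat M3
bar 4: v0=D4 v1=B4 v2=E5 downbeat M2
bar 5: v0=E4 v1=E5 v2=G5 downbeat m3
bar 6: v0=F3 v1=D4 v2=A4 downbeat M3
bar 7: v0=E3 v1=E4 v2=B4 downbeat P5
  -> R1 @ bar 1 tick 0 v(0, 2): E3/B4 P5 -> G3/D5 P5 similar
  -> R4 @ bar 2 tick 0 v(0, 1): B3/E4 P4 untreated
  -> R4 @ bar 2 tick 0 v(0, 2): B3/C5 m2 untreated
  -> R2 @ bar 3 tick 0 v(0, 1): B3/E4 P4 -> C4/G4 P5 similar
  -> R4 @ bar 4 tick 0 v(0, 2): D4/E5 M2 untreated
  -> R2 @ bar 5 tick 0 v(0, 1): D4/B4 M6 -> E4/E5 P8 similar
  -> R2 @ bar 6 tick 0 v(1, 2): E5/G5 m3 -> D4/A4 P5 similar
  -> R7 @ bar 6 tick 0 v(0,): E4->F3 leap 11st
  -> R7 @ bar 6 tick 0 v(1,): E5->D4 leap 14st
  -> R7 @ bar 6 tick 0 v(2,): G5->A4 leap 10st
  -> R1 @ bar 7 tick 0 v(1, 2): D4/A4 P5 -> E4/B4 P5 similar

(1, 0, R1, (0, 2))
(2, 0, R4, (0, 1))
(2, 0, R4, (0, 2))
(3, 0, R2, (0, 1))
(4, 0, R4, (0, 2))
(5, 0, R2, (0, 1))
(6, 0, R2, (1, 2))
(6, 0, R7, (0,))
(6, 0, R7, (1,))
(6, 0, R7, (2,))
(7, 0, R1, (1, 2))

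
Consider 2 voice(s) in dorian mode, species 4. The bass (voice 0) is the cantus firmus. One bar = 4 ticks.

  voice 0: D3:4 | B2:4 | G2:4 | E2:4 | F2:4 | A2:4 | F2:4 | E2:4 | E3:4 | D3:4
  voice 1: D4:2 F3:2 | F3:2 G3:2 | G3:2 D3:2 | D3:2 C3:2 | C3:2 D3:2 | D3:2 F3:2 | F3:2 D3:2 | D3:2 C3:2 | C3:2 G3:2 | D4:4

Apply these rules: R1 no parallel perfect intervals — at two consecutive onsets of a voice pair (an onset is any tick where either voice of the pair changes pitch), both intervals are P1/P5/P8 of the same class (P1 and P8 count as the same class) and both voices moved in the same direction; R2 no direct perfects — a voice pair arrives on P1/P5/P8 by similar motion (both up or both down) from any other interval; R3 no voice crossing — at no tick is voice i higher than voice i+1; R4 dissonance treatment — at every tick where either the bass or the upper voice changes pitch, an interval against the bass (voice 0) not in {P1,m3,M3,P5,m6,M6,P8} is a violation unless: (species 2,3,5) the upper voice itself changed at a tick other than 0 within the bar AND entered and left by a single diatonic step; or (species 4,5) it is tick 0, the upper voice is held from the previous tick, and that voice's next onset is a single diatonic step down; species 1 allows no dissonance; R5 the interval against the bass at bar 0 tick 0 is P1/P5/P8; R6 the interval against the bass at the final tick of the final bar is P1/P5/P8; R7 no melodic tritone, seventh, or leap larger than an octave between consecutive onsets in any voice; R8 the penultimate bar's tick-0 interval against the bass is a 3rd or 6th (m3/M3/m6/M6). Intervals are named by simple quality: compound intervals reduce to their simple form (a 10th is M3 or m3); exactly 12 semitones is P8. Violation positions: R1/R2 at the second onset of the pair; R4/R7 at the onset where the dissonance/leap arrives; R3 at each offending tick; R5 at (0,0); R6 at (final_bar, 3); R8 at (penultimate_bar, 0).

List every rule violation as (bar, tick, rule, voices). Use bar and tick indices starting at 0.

bar 0: v0=D3 v1=D4 downbeat P8
bar 1: v0=B2 v1=F3 downbeat TT
bar 2: v0=G2 v1=G3 downbeat P8
bar 3: v0=E2 v1=D3 downbeat m7
bar 4: v0=F2 v1=C3 downbeat P5
bar 5: v0=A2 v1=D3 downbeat P4
bar 6: v0=F2 v1=F3 downbeat P8
bar 7: v0=E2 v1=D3 downbeat m7
bar 8: v0=E3 v1=C3 downbeat M3
bar 9: v0=D3 v1=D4 downbeat P8
  -> R4 @ bar 1 tick 0 v(0, 1): B2/F3 TT untreated
  -> R4 @ bar 5 tick 0 v(0, 1): A2/D3 P4 untreated
  -> R3 @ bar 8 tick 0 v(0, 1): E3 above C3
  -> R3 @ bar 8 tick 1 v(0, 1): E3 above C3

(1, 0, R4, (0, 1))
(5, 0, R4, (0, 1))
(8, 0, R3, (0, 1))
(8, 1, R3, (0, 1))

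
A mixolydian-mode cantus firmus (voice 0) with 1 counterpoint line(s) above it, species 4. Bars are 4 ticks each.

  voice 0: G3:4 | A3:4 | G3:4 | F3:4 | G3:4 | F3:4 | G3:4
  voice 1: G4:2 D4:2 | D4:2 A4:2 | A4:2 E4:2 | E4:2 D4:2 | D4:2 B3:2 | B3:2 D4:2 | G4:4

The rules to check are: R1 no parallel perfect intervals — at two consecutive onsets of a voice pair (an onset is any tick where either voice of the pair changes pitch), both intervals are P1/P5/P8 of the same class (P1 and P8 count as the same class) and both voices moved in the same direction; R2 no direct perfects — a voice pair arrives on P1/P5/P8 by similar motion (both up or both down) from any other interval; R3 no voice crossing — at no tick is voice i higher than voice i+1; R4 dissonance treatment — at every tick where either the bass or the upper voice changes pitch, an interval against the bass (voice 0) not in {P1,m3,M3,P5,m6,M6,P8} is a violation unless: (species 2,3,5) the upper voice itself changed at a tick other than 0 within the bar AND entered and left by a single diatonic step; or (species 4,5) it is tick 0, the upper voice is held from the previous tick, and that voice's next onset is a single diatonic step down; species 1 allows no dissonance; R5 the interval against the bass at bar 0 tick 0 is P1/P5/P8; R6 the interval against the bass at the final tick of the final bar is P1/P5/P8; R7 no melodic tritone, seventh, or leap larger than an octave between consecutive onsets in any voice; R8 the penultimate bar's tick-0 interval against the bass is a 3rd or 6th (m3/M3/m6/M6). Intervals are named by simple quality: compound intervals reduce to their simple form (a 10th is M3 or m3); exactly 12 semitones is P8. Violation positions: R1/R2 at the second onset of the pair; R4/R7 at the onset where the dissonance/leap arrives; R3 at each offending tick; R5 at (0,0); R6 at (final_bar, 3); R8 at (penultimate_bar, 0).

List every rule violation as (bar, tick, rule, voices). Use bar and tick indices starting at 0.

bar 0: v0=G3 v1=G4 downbeat P8
bar 1: v0=A3 v1=D4 downbeat P4
bar 2: v0=G3 v1=A4 downbeat M2
bar 3: v0=F3 v1=E4 downbeat M7
bar 4: v0=G3 v1=D4 downbeat P5
bar 5: v0=F3 v1=B3 downbeat TT
bar 6: v0=G3 v1=G4 downbeat P8
  -> R4 @ bar 1 tick 0 v(0, 1): A3/D4 P4 untreated
  -> R4 @ bar 2 tick 0 v(0, 1): G3/A4 M2 untreated
  -> R4 @ bar 5 tick 0 v(0, 1): F3/B3 TT untreated
  -> R8 @ bar 5 tick 0 v(0, 1): penult TT not 3rd/6th
  -> R2 @ bar 6 tick 0 v(0, 1): F3/D4 M6 -> G3/G4 P8 similar

(1, 0, R4, (0, 1))
(2, 0, R4, (0, 1))
(5, 0, R4, (0, 1))
(5, 0, R8, (0, 1))
(6, 0, R2, (0, 1))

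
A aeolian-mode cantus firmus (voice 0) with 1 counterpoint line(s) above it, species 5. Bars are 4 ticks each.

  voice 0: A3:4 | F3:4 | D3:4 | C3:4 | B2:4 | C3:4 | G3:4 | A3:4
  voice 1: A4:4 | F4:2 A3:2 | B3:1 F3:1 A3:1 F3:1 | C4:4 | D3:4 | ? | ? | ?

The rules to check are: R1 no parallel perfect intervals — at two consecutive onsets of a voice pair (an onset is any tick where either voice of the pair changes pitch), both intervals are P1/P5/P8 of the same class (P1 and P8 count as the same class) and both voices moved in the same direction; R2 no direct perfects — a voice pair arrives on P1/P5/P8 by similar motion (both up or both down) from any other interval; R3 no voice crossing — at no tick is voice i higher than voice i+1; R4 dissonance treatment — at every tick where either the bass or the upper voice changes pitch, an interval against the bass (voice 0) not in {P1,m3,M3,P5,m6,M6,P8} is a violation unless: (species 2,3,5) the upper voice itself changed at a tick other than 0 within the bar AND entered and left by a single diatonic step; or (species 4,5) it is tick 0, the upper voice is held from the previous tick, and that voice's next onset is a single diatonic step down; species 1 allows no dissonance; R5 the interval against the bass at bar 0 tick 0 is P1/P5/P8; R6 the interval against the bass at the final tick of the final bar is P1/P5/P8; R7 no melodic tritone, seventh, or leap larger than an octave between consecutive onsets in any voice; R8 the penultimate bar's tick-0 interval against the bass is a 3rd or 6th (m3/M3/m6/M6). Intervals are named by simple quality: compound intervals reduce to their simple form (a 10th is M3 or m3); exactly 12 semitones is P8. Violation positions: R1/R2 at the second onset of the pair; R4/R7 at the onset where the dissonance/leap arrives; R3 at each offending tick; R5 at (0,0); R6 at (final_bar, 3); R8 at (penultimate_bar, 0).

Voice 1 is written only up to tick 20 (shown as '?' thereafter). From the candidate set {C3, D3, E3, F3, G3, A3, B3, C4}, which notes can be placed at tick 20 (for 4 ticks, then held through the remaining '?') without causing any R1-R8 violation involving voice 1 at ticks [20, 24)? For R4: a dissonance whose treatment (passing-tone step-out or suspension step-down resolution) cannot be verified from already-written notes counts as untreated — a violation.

C3: legal
D3: violates R4
E3: legal
F3: violates R4
G3: violates R2
A3: legal
B3: violates R4
C4: violates R2,R7

{A3, C3, E3}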